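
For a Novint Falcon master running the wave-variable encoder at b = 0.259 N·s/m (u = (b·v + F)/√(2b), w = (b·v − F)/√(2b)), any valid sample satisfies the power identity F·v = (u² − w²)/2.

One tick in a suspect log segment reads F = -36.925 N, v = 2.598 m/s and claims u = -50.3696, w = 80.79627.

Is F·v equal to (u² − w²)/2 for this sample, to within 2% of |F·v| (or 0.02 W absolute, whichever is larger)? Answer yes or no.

F·v = (-36.925)×2.598 = -95.93115 W.
(u² − w²)/2 = (2537.09660 − 6528.03725)/2 = -1995.47032 W.
|Δ| = 1899.53917;  2% of max(1, |F·v|) = 1.91862.

no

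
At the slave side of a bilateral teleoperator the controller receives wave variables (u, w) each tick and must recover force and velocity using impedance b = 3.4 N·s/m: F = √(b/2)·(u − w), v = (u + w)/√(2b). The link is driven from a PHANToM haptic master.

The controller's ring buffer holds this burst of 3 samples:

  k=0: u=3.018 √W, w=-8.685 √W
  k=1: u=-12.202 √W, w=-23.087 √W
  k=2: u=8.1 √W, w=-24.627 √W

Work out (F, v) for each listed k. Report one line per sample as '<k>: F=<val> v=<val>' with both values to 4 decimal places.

0: F=15.2588 v=-2.1732
1: F=14.1923 v=-13.5327
2: F=42.6708 v=-6.3378

k=0: u−w=11.7030, u+w=-5.6670; √(b/2)=1.3038, √(2b)=2.6077; F=1.3038×11.703=15.2588, v=-5.6670/2.6077=-2.1732
k=1: u−w=10.8850, u+w=-35.2890; √(b/2)=1.3038, √(2b)=2.6077; F=1.3038×10.885=14.1923, v=-35.2890/2.6077=-13.5327
k=2: u−w=32.7270, u+w=-16.5270; √(b/2)=1.3038, √(2b)=2.6077; F=1.3038×32.727=42.6708, v=-16.5270/2.6077=-6.3378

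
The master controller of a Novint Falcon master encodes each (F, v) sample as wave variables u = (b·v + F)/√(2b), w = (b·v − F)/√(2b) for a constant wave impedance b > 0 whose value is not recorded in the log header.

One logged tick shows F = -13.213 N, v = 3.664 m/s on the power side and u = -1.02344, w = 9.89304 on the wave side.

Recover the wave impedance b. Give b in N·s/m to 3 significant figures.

u + w = 8.8696;  u + w = √(2b)·v, so √(2b) = 8.8696/3.664 = 2.4207.
b = (√(2b))²/2 = 5.8600/2 = 2.9300.
(Check via u − w = 2F/√(2b): u − w = -10.9165, 2F/√(2b) = -10.9165.)

b = 2.93 N·s/m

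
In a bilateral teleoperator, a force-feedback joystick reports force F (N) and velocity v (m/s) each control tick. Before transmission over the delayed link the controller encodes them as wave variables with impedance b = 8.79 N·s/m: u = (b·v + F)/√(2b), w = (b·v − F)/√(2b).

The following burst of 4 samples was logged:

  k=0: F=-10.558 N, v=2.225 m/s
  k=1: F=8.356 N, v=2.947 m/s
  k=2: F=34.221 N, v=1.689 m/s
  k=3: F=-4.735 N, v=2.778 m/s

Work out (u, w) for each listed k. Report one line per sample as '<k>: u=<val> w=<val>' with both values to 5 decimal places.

0: u=2.14645 w=7.18264
1: u=8.17108 w=4.18525
2: u=11.70261 w=-4.62089
3: u=4.69457 w=6.95317

k=0: b·v=8.79×2.225=19.55775; √(2b)=4.19285; u=(19.55775+(-10.558))/4.19285=2.14645, w=(19.55775−(-10.558))/4.19285=7.18264
k=1: b·v=8.79×2.947=25.90413; √(2b)=4.19285; u=(25.90413+8.356)/4.19285=8.17108, w=(25.90413−8.356)/4.19285=4.18525
k=2: b·v=8.79×1.689=14.84631; √(2b)=4.19285; u=(14.84631+34.221)/4.19285=11.70261, w=(14.84631−34.221)/4.19285=-4.62089
k=3: b·v=8.79×2.778=24.41862; √(2b)=4.19285; u=(24.41862+(-4.735))/4.19285=4.69457, w=(24.41862−(-4.735))/4.19285=6.95317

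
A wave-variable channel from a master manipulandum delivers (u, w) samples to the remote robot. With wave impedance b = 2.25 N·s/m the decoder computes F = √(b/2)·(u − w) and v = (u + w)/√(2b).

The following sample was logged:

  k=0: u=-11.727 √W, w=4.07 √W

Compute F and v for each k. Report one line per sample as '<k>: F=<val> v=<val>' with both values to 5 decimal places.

0: F=-16.75525 v=-3.60954

k=0: u−w=-15.79700, u+w=-7.65700; √(b/2)=1.06066, √(2b)=2.12132; F=1.06066×(-15.797)=-16.75525, v=-7.65700/2.12132=-3.60954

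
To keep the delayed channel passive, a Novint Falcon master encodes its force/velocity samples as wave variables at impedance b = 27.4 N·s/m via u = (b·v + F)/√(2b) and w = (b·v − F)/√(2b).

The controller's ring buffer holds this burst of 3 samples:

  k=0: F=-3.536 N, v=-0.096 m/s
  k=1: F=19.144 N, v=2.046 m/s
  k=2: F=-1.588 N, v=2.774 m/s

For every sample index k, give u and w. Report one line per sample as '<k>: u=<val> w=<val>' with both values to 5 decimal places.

0: u=-0.83299 w=0.12233
1: u=10.15905 w=4.98688
2: u=10.05303 w=10.48206

k=0: b·v=27.4×(-0.096)=-2.63040; √(2b)=7.40270; u=(-2.63040+(-3.536))/7.40270=-0.83299, w=(-2.63040−(-3.536))/7.40270=0.12233
k=1: b·v=27.4×2.046=56.06040; √(2b)=7.40270; u=(56.06040+19.144)/7.40270=10.15905, w=(56.06040−19.144)/7.40270=4.98688
k=2: b·v=27.4×2.774=76.00760; √(2b)=7.40270; u=(76.00760+(-1.588))/7.40270=10.05303, w=(76.00760−(-1.588))/7.40270=10.48206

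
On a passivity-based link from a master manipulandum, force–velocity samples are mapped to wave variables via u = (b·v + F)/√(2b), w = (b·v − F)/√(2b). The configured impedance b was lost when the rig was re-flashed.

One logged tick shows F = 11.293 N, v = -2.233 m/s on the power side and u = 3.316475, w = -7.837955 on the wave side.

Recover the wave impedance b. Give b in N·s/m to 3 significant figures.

u + w = -4.521480;  u + w = √(2b)·v, so √(2b) = -4.521480/(-2.233) = 2.024845.
b = (√(2b))²/2 = 4.099999/2 = 2.050000.
(Check via u − w = 2F/√(2b): u − w = 11.154430, 2F/√(2b) = 11.154431.)

b = 2.05 N·s/m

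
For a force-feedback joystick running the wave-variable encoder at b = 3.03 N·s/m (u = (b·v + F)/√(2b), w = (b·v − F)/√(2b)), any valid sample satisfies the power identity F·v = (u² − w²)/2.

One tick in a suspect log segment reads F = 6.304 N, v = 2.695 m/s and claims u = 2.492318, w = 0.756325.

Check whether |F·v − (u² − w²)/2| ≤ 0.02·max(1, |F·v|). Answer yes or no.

no

F·v = 6.304×2.695 = 16.989280 W.
(u² − w²)/2 = (6.211649 − 0.572028)/2 = 2.819811 W.
|Δ| = 14.169469;  2% of max(1, |F·v|) = 0.339786.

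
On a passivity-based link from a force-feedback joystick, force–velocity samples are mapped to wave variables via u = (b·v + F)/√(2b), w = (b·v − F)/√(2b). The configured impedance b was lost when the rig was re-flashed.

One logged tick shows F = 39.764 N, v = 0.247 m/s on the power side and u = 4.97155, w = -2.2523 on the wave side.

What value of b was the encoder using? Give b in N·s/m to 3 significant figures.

u + w = 2.71925;  u + w = √(2b)·v, so √(2b) = 2.71925/0.247 = 11.00911.
b = (√(2b))²/2 = 121.20049/2 = 60.60024.
(Check via u − w = 2F/√(2b): u − w = 7.22385, 2F/√(2b) = 7.22384.)

b = 60.6 N·s/m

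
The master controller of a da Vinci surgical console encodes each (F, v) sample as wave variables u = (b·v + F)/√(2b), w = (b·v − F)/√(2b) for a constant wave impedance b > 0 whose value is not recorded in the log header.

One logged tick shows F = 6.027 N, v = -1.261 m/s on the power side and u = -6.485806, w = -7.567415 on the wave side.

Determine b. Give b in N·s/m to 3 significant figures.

u + w = -14.053221;  u + w = √(2b)·v, so √(2b) = -14.053221/(-1.261) = 11.144505.
b = (√(2b))²/2 = 124.199995/2 = 62.099998.
(Check via u − w = 2F/√(2b): u − w = 1.081609, 2F/√(2b) = 1.081609.)

b = 62.1 N·s/m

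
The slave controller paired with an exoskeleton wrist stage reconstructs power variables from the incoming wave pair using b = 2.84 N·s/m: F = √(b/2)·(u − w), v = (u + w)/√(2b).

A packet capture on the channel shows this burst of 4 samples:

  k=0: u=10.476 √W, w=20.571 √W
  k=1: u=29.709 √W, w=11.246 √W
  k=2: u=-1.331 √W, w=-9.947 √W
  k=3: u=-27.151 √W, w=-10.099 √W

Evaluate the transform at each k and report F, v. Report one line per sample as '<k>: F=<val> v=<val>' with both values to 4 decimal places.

k=0: u−w=-10.0950, u+w=31.0470; √(b/2)=1.1916, √(2b)=2.3833; F=1.1916×(-10.095)=-12.0296, v=31.0470/2.3833=13.0270
k=1: u−w=18.4630, u+w=40.9550; √(b/2)=1.1916, √(2b)=2.3833; F=1.1916×18.463=22.0012, v=40.9550/2.3833=17.1843
k=2: u−w=8.6160, u+w=-11.2780; √(b/2)=1.1916, √(2b)=2.3833; F=1.1916×8.616=10.2671, v=-11.2780/2.3833=-4.7321
k=3: u−w=-17.0520, u+w=-37.2500; √(b/2)=1.1916, √(2b)=2.3833; F=1.1916×(-17.052)=-20.3198, v=-37.2500/2.3833=-15.6298

0: F=-12.0296 v=13.0270
1: F=22.0012 v=17.1843
2: F=10.2671 v=-4.7321
3: F=-20.3198 v=-15.6298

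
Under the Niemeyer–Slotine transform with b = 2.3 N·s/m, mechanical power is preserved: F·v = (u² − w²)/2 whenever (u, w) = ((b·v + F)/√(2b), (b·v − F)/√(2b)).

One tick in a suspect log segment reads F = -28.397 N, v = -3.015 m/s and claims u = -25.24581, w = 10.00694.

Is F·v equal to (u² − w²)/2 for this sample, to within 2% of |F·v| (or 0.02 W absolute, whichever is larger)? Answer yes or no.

no

F·v = (-28.397)×(-3.015) = 85.6170 W.
(u² − w²)/2 = (637.3509 − 100.1388)/2 = 268.6060 W.
|Δ| = 182.9891;  2% of max(1, |F·v|) = 1.7123.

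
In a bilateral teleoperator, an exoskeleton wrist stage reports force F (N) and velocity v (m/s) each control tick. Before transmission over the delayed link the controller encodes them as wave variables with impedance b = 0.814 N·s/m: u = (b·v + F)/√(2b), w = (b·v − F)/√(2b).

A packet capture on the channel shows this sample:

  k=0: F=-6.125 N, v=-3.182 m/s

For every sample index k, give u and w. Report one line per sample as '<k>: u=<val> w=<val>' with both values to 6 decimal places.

0: u=-6.830422 w=2.770410

k=0: b·v=0.814×(-3.182)=-2.590148; √(2b)=1.275931; u=(-2.590148+(-6.125))/1.275931=-6.830422, w=(-2.590148−(-6.125))/1.275931=2.770410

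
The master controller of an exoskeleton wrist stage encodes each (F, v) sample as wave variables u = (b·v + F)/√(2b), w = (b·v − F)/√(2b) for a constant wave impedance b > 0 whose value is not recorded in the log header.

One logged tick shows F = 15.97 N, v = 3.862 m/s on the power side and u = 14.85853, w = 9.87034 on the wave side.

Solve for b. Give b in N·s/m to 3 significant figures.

b = 20.5 N·s/m

u + w = 24.72887;  u + w = √(2b)·v, so √(2b) = 24.72887/3.862 = 6.40313.
b = (√(2b))²/2 = 41.00001/2 = 20.50001.
(Check via u − w = 2F/√(2b): u − w = 4.98819, 2F/√(2b) = 4.98819.)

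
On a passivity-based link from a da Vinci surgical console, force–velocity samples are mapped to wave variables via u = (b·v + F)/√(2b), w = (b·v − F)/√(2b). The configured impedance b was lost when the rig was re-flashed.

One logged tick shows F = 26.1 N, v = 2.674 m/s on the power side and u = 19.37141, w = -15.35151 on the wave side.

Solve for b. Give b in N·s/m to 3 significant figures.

u + w = 4.01990;  u + w = √(2b)·v, so √(2b) = 4.01990/2.674 = 1.50333.
b = (√(2b))²/2 = 2.26000/2 = 1.13000.
(Check via u − w = 2F/√(2b): u − w = 34.72292, 2F/√(2b) = 34.72295.)

b = 1.13 N·s/m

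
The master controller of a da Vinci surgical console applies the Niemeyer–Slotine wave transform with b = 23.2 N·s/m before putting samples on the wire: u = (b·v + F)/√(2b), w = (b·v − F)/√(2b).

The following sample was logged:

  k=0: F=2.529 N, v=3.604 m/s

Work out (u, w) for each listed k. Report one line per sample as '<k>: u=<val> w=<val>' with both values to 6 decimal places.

k=0: b·v=23.2×3.604=83.612800; √(2b)=6.811755; u=(83.612800+2.529)/6.811755=12.646052, w=(83.612800−2.529)/6.811755=11.903512

0: u=12.646052 w=11.903512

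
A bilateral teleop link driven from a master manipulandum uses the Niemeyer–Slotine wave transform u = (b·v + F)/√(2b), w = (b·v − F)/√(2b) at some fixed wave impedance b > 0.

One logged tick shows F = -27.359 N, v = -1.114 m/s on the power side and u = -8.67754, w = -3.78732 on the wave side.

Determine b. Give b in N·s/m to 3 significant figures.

u + w = -12.46486;  u + w = √(2b)·v, so √(2b) = -12.46486/(-1.114) = 11.18928.
b = (√(2b))²/2 = 125.20003/2 = 62.60001.
(Check via u − w = 2F/√(2b): u − w = -4.89022, 2F/√(2b) = -4.89022.)

b = 62.6 N·s/m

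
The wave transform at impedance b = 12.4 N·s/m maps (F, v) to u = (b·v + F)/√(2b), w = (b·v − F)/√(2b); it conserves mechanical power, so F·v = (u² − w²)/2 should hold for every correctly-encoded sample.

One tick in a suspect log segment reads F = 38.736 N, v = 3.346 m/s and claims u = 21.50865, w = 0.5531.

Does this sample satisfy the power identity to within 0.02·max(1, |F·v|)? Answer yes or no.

F·v = 38.736×3.346 = 129.6107 W.
(u² − w²)/2 = (462.6220 − 0.3059)/2 = 231.1581 W.
|Δ| = 101.5474;  2% of max(1, |F·v|) = 2.5922.

no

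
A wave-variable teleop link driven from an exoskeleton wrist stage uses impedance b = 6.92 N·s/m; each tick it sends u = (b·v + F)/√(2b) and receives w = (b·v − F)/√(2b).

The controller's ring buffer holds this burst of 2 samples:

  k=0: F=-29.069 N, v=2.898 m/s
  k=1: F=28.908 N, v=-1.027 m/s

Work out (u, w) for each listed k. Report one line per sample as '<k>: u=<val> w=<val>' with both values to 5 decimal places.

k=0: b·v=6.92×2.898=20.05416; √(2b)=3.72022; u=(20.05416+(-29.069))/3.72022=-2.42320, w=(20.05416−(-29.069))/3.72022=13.20439
k=1: b·v=6.92×(-1.027)=-7.10684; √(2b)=3.72022; u=(-7.10684+28.908)/3.72022=5.86019, w=(-7.10684−28.908)/3.72022=-9.68085

0: u=-2.42320 w=13.20439
1: u=5.86019 w=-9.68085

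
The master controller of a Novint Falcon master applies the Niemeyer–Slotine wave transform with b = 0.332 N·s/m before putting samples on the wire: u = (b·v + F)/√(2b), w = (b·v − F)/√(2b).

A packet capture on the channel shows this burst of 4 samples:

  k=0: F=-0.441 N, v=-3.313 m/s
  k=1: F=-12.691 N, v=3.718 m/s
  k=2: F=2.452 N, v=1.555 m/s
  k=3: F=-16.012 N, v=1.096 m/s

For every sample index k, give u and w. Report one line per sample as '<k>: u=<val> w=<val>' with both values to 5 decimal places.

k=0: b·v=0.332×(-3.313)=-1.09992; √(2b)=0.81486; u=(-1.09992+(-0.441))/0.81486=-1.89101, w=(-1.09992−(-0.441))/0.81486=-0.80862
k=1: b·v=0.332×3.718=1.23438; √(2b)=0.81486; u=(1.23438+(-12.691))/0.81486=-14.05959, w=(1.23438−(-12.691))/0.81486=17.08925
k=2: b·v=0.332×1.555=0.51626; √(2b)=0.81486; u=(0.51626+2.452)/0.81486=3.64265, w=(0.51626−2.452)/0.81486=-2.37554
k=3: b·v=0.332×1.096=0.36387; √(2b)=0.81486; u=(0.36387+(-16.012))/0.81486=-19.20341, w=(0.36387−(-16.012))/0.81486=20.09650

0: u=-1.89101 w=-0.80862
1: u=-14.05959 w=17.08925
2: u=3.64265 w=-2.37554
3: u=-19.20341 w=20.09650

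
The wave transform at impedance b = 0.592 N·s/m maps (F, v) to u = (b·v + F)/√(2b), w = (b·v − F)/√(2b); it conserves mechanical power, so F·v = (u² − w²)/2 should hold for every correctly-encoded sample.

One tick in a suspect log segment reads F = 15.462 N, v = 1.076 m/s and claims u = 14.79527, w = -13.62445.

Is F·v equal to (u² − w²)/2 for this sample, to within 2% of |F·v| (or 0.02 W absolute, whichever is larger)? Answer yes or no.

yes

F·v = 15.462×1.076 = 16.6371 W.
(u² − w²)/2 = (218.9000 − 185.6256)/2 = 16.6372 W.
|Δ| = 0.0001;  2% of max(1, |F·v|) = 0.3327.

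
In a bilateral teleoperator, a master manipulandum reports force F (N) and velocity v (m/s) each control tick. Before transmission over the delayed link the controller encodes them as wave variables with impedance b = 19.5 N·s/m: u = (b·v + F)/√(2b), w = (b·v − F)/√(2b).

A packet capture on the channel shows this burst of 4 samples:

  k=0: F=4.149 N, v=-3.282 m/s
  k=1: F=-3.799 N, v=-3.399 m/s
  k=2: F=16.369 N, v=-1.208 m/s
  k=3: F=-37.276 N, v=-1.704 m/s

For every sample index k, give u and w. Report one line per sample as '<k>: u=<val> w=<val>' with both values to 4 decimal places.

0: u=-9.5837 w=-10.9124
1: u=-11.2217 w=-10.0050
2: u=-1.1508 w=-6.3931
3: u=-11.2897 w=0.6482

k=0: b·v=19.5×(-3.282)=-63.9990; √(2b)=6.2450; u=(-63.9990+4.149)/6.2450=-9.5837, w=(-63.9990−4.149)/6.2450=-10.9124
k=1: b·v=19.5×(-3.399)=-66.2805; √(2b)=6.2450; u=(-66.2805+(-3.799))/6.2450=-11.2217, w=(-66.2805−(-3.799))/6.2450=-10.0050
k=2: b·v=19.5×(-1.208)=-23.5560; √(2b)=6.2450; u=(-23.5560+16.369)/6.2450=-1.1508, w=(-23.5560−16.369)/6.2450=-6.3931
k=3: b·v=19.5×(-1.704)=-33.2280; √(2b)=6.2450; u=(-33.2280+(-37.276))/6.2450=-11.2897, w=(-33.2280−(-37.276))/6.2450=0.6482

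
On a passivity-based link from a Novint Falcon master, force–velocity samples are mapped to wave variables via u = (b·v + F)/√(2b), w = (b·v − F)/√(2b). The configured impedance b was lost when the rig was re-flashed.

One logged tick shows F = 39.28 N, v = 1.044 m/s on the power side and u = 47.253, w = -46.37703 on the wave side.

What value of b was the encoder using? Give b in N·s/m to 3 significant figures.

u + w = 0.8760;  u + w = √(2b)·v, so √(2b) = 0.8760/1.044 = 0.8391.
b = (√(2b))²/2 = 0.7040/2 = 0.3520.
(Check via u − w = 2F/√(2b): u − w = 93.6300, 2F/√(2b) = 93.6295.)

b = 0.352 N·s/m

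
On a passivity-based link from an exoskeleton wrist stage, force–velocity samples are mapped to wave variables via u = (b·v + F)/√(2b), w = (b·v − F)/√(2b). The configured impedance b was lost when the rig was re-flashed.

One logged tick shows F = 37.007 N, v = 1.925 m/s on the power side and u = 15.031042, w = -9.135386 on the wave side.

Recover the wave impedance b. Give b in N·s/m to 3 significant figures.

b = 4.69 N·s/m

u + w = 5.895656;  u + w = √(2b)·v, so √(2b) = 5.895656/1.925 = 3.062678.
b = (√(2b))²/2 = 9.379999/2 = 4.690000.
(Check via u − w = 2F/√(2b): u − w = 24.166428, 2F/√(2b) = 24.166429.)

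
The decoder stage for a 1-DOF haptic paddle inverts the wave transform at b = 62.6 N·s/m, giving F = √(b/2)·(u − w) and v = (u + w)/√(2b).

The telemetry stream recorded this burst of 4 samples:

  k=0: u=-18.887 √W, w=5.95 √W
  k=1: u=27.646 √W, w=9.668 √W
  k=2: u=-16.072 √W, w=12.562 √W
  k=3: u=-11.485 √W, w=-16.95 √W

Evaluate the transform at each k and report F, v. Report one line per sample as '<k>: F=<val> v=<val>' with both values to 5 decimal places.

k=0: u−w=-24.83700, u+w=-12.93700; √(b/2)=5.59464, √(2b)=11.18928; F=5.59464×(-24.837)=-138.95408, v=-12.93700/11.18928=-1.15620
k=1: u−w=17.97800, u+w=37.31400; √(b/2)=5.59464, √(2b)=11.18928; F=5.59464×17.978=100.58044, v=37.31400/11.18928=3.33480
k=2: u−w=-28.63400, u+w=-3.51000; √(b/2)=5.59464, √(2b)=11.18928; F=5.59464×(-28.634)=-160.19693, v=-3.51000/11.18928=-0.31369
k=3: u−w=5.46500, u+w=-28.43500; √(b/2)=5.59464, √(2b)=11.18928; F=5.59464×5.465=30.57471, v=-28.43500/11.18928=-2.54127

0: F=-138.95408 v=-1.15620
1: F=100.58044 v=3.33480
2: F=-160.19693 v=-0.31369
3: F=30.57471 v=-2.54127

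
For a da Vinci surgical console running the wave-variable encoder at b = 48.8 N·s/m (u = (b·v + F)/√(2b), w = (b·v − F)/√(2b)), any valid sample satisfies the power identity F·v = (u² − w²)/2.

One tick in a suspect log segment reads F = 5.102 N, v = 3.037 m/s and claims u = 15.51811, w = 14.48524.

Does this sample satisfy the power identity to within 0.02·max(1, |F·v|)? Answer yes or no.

yes

F·v = 5.102×3.037 = 15.4948 W.
(u² − w²)/2 = (240.8117 − 209.8222)/2 = 15.4948 W.
|Δ| = 0.0000;  2% of max(1, |F·v|) = 0.3099.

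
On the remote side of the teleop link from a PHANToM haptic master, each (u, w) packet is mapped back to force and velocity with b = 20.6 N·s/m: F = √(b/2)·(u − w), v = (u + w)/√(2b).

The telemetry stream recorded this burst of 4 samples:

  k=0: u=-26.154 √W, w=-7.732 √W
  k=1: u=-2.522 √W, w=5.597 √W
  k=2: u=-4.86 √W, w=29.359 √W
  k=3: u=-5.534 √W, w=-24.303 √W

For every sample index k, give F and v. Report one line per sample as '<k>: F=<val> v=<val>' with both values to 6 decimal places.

0: F=-59.122854 v=-5.279244
1: F=-26.056804 v=0.479067
2: F=-109.821135 v=3.816803
3: F=60.236502 v=-4.648433

k=0: u−w=-18.422000, u+w=-33.886000; √(b/2)=3.209361, √(2b)=6.418723; F=3.209361×(-18.422)=-59.122854, v=-33.886000/6.418723=-5.279244
k=1: u−w=-8.119000, u+w=3.075000; √(b/2)=3.209361, √(2b)=6.418723; F=3.209361×(-8.119)=-26.056804, v=3.075000/6.418723=0.479067
k=2: u−w=-34.219000, u+w=24.499000; √(b/2)=3.209361, √(2b)=6.418723; F=3.209361×(-34.219)=-109.821135, v=24.499000/6.418723=3.816803
k=3: u−w=18.769000, u+w=-29.837000; √(b/2)=3.209361, √(2b)=6.418723; F=3.209361×18.769=60.236502, v=-29.837000/6.418723=-4.648433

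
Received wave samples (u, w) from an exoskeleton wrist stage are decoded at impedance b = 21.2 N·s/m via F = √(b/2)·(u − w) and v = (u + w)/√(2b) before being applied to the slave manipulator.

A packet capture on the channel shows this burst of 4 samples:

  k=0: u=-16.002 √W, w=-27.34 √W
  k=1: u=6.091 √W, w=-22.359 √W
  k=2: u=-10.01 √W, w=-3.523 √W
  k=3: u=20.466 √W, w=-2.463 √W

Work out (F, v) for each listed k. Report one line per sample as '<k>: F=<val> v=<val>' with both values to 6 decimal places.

k=0: u−w=11.338000, u+w=-43.342000; √(b/2)=3.255764, √(2b)=6.511528; F=3.255764×11.338=36.913854, v=-43.342000/6.511528=-6.656195
k=1: u−w=28.450000, u+w=-16.268000; √(b/2)=3.255764, √(2b)=6.511528; F=3.255764×28.45=92.626489, v=-16.268000/6.511528=-2.498338
k=2: u−w=-6.487000, u+w=-13.533000; √(b/2)=3.255764, √(2b)=6.511528; F=3.255764×(-6.487)=-21.120142, v=-13.533000/6.511528=-2.078314
k=3: u−w=22.929000, u+w=18.003000; √(b/2)=3.255764, √(2b)=6.511528; F=3.255764×22.929=74.651415, v=18.003000/6.511528=2.764789

0: F=36.913854 v=-6.656195
1: F=92.626489 v=-2.498338
2: F=-21.120142 v=-2.078314
3: F=74.651415 v=2.764789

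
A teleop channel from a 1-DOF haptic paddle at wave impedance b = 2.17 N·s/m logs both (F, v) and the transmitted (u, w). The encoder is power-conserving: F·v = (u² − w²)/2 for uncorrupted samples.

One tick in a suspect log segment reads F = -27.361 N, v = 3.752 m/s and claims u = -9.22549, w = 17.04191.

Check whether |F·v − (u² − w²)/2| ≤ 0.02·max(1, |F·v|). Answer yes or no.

F·v = (-27.361)×3.752 = -102.65847 W.
(u² − w²)/2 = (85.10967 − 290.42670)/2 = -102.65852 W.
|Δ| = 0.00004;  2% of max(1, |F·v|) = 2.05317.

yes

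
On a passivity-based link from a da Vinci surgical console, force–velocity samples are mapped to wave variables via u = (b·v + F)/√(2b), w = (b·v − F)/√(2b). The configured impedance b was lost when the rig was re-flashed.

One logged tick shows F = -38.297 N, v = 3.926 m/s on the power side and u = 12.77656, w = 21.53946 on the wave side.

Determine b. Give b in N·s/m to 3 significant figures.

b = 38.2 N·s/m

u + w = 34.3160;  u + w = √(2b)·v, so √(2b) = 34.3160/3.926 = 8.7407.
b = (√(2b))²/2 = 76.4000/2 = 38.2000.
(Check via u − w = 2F/√(2b): u − w = -8.7629, 2F/√(2b) = -8.7629.)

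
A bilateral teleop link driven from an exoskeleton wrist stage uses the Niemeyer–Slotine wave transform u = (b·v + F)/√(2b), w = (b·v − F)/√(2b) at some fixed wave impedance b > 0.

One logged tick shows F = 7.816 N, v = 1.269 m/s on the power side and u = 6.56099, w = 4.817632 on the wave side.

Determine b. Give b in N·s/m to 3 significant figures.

b = 40.2 N·s/m

u + w = 11.378622;  u + w = √(2b)·v, so √(2b) = 11.378622/1.269 = 8.966605.
b = (√(2b))²/2 = 80.400009/2 = 40.200004.
(Check via u − w = 2F/√(2b): u − w = 1.743358, 2F/√(2b) = 1.743358.)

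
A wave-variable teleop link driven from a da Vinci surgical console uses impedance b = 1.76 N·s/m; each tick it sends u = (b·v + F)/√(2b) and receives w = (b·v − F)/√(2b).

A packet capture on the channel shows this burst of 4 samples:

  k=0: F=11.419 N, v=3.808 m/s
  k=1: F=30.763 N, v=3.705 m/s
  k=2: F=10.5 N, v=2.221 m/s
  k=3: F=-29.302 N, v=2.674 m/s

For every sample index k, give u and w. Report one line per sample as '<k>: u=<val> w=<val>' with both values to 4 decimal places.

k=0: b·v=1.76×3.808=6.7021; √(2b)=1.8762; u=(6.7021+11.419)/1.8762=9.6586, w=(6.7021−11.419)/1.8762=-2.5141
k=1: b·v=1.76×3.705=6.5208; √(2b)=1.8762; u=(6.5208+30.763)/1.8762=19.8723, w=(6.5208−30.763)/1.8762=-12.9211
k=2: b·v=1.76×2.221=3.9090; √(2b)=1.8762; u=(3.9090+10.5)/1.8762=7.6800, w=(3.9090−10.5)/1.8762=-3.5130
k=3: b·v=1.76×2.674=4.7062; √(2b)=1.8762; u=(4.7062+(-29.302))/1.8762=-13.1096, w=(4.7062−(-29.302))/1.8762=18.1265

0: u=9.6586 w=-2.5141
1: u=19.8723 w=-12.9211
2: u=7.6800 w=-3.5130
3: u=-13.1096 w=18.1265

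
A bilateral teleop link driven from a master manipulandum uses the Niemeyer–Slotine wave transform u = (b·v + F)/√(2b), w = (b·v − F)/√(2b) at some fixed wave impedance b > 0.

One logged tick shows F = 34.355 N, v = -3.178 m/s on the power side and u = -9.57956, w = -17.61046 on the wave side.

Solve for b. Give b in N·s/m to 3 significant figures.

u + w = -27.1900;  u + w = √(2b)·v, so √(2b) = -27.1900/(-3.178) = 8.5557.
b = (√(2b))²/2 = 73.2000/2 = 36.6000.
(Check via u − w = 2F/√(2b): u − w = 8.0309, 2F/√(2b) = 8.0309.)

b = 36.6 N·s/m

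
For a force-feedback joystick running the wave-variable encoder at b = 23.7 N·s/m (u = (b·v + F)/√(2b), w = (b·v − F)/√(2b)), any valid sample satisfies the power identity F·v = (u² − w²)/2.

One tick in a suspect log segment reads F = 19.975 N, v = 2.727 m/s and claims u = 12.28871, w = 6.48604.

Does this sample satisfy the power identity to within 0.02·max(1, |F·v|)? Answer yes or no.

F·v = 19.975×2.727 = 54.4718 W.
(u² − w²)/2 = (151.0124 − 42.0687)/2 = 54.4718 W.
|Δ| = 0.0000;  2% of max(1, |F·v|) = 1.0894.

yes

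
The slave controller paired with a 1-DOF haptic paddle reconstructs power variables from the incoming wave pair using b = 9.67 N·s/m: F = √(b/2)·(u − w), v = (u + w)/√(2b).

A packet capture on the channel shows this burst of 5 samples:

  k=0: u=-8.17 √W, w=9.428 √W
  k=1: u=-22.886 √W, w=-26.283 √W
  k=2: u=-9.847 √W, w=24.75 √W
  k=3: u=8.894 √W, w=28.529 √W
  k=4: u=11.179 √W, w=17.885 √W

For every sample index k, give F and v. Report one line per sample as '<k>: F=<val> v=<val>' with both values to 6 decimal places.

k=0: u−w=-17.598000, u+w=1.258000; √(b/2)=2.198863, √(2b)=4.397727; F=2.198863×(-17.598)=-38.695597, v=1.258000/4.397727=0.286057
k=1: u−w=3.397000, u+w=-49.169000; √(b/2)=2.198863, √(2b)=4.397727; F=2.198863×3.397=7.469539, v=-49.169000/4.397727=-11.180549
k=2: u−w=-34.597000, u+w=14.903000; √(b/2)=2.198863, √(2b)=4.397727; F=2.198863×(-34.597)=-76.074075, v=14.903000/4.397727=3.388796
k=3: u−w=-19.635000, u+w=37.423000; √(b/2)=2.198863, √(2b)=4.397727; F=2.198863×(-19.635)=-43.174682, v=37.423000/4.397727=8.509624
k=4: u−w=-6.706000, u+w=29.064000; √(b/2)=2.198863, √(2b)=4.397727; F=2.198863×(-6.706)=-14.745578, v=29.064000/4.397727=6.608869

0: F=-38.695597 v=0.286057
1: F=7.469539 v=-11.180549
2: F=-76.074075 v=3.388796
3: F=-43.174682 v=8.509624
4: F=-14.745578 v=6.608869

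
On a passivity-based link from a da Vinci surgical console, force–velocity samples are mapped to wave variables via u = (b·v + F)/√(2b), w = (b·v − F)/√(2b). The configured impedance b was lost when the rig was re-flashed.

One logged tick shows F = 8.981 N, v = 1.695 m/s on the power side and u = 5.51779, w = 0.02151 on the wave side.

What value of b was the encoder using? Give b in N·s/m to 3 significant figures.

b = 5.34 N·s/m

u + w = 5.5393;  u + w = √(2b)·v, so √(2b) = 5.5393/1.695 = 3.2680.
b = (√(2b))²/2 = 10.6800/2 = 5.3400.
(Check via u − w = 2F/√(2b): u − w = 5.4963, 2F/√(2b) = 5.4963.)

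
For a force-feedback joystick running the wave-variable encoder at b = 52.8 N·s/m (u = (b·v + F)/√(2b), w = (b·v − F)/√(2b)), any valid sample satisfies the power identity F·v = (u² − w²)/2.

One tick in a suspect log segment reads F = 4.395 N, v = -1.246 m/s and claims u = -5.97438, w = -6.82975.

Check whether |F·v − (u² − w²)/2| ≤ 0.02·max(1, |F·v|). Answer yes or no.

yes

F·v = 4.395×(-1.246) = -5.4762 W.
(u² − w²)/2 = (35.6932 − 46.6455)/2 = -5.4761 W.
|Δ| = 0.0000;  2% of max(1, |F·v|) = 0.1095.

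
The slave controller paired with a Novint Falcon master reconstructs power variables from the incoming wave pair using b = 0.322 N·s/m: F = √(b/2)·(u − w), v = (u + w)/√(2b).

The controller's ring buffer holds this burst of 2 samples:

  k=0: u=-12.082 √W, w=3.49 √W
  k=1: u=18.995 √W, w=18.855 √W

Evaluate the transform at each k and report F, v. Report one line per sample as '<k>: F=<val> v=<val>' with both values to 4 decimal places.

k=0: u−w=-15.5720, u+w=-8.5920; √(b/2)=0.4012, √(2b)=0.8025; F=0.4012×(-15.572)=-6.2482, v=-8.5920/0.8025=-10.7066
k=1: u−w=0.1400, u+w=37.8500; √(b/2)=0.4012, √(2b)=0.8025; F=0.4012×0.14=0.0562, v=37.8500/0.8025=47.1653

0: F=-6.2482 v=-10.7066
1: F=0.0562 v=47.1653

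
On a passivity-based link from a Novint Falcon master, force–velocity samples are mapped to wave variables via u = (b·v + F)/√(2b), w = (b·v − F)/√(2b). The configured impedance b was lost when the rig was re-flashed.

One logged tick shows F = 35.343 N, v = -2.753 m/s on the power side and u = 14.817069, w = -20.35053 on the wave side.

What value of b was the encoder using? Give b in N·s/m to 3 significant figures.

u + w = -5.533461;  u + w = √(2b)·v, so √(2b) = -5.533461/(-2.753) = 2.009975.
b = (√(2b))²/2 = 4.039999/2 = 2.020000.
(Check via u − w = 2F/√(2b): u − w = 35.167599, 2F/√(2b) = 35.167603.)

b = 2.02 N·s/m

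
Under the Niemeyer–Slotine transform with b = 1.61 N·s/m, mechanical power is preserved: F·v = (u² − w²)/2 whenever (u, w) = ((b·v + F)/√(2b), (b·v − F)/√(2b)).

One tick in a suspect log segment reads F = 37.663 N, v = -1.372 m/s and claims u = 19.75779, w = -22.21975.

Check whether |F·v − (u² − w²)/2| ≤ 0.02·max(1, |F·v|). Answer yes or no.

F·v = 37.663×(-1.372) = -51.67364 W.
(u² − w²)/2 = (390.37027 − 493.71729)/2 = -51.67351 W.
|Δ| = 0.00012;  2% of max(1, |F·v|) = 1.03347.

yes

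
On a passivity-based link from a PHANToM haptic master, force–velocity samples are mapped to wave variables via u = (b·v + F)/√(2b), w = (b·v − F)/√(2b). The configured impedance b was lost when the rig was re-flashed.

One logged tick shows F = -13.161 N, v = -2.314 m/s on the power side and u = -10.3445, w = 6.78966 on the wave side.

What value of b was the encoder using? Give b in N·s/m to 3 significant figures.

u + w = -3.5548;  u + w = √(2b)·v, so √(2b) = -3.5548/(-2.314) = 1.5362.
b = (√(2b))²/2 = 2.3600/2 = 1.1800.
(Check via u − w = 2F/√(2b): u − w = -17.1342, 2F/√(2b) = -17.1341.)

b = 1.18 N·s/m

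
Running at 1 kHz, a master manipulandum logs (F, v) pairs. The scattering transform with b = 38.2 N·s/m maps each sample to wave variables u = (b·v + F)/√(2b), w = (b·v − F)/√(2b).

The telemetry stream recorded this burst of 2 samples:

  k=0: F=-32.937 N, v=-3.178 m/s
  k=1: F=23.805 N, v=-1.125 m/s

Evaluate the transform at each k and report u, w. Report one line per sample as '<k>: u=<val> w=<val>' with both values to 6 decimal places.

0: u=-17.657217 w=-10.120758
1: u=-2.193186 w=-7.640112

k=0: b·v=38.2×(-3.178)=-121.399600; √(2b)=8.740709; u=(-121.399600+(-32.937))/8.740709=-17.657217, w=(-121.399600−(-32.937))/8.740709=-10.120758
k=1: b·v=38.2×(-1.125)=-42.975000; √(2b)=8.740709; u=(-42.975000+23.805)/8.740709=-2.193186, w=(-42.975000−23.805)/8.740709=-7.640112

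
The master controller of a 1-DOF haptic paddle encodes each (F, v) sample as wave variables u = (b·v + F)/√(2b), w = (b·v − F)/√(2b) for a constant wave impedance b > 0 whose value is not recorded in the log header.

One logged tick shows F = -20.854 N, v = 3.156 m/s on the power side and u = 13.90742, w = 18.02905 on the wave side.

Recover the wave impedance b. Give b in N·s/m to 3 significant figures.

u + w = 31.9365;  u + w = √(2b)·v, so √(2b) = 31.9365/3.156 = 10.1193.
b = (√(2b))²/2 = 102.4000/2 = 51.2000.
(Check via u − w = 2F/√(2b): u − w = -4.1216, 2F/√(2b) = -4.1216.)

b = 51.2 N·s/m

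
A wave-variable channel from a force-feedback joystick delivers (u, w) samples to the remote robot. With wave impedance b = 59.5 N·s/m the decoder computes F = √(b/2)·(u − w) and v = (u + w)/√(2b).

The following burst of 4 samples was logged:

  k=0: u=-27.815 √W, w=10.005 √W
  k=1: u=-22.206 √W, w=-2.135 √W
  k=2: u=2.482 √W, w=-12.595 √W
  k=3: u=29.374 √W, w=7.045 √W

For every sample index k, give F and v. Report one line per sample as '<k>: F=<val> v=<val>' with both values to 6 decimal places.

0: F=-206.283746 v=-1.632640
1: F=-109.474380 v=-2.231336
2: F=82.235326 v=-0.927057
3: F=121.790316 v=3.338524

k=0: u−w=-37.820000, u+w=-17.810000; √(b/2)=5.454356, √(2b)=10.908712; F=5.454356×(-37.82)=-206.283746, v=-17.810000/10.908712=-1.632640
k=1: u−w=-20.071000, u+w=-24.341000; √(b/2)=5.454356, √(2b)=10.908712; F=5.454356×(-20.071)=-109.474380, v=-24.341000/10.908712=-2.231336
k=2: u−w=15.077000, u+w=-10.113000; √(b/2)=5.454356, √(2b)=10.908712; F=5.454356×15.077=82.235326, v=-10.113000/10.908712=-0.927057
k=3: u−w=22.329000, u+w=36.419000; √(b/2)=5.454356, √(2b)=10.908712; F=5.454356×22.329=121.790316, v=36.419000/10.908712=3.338524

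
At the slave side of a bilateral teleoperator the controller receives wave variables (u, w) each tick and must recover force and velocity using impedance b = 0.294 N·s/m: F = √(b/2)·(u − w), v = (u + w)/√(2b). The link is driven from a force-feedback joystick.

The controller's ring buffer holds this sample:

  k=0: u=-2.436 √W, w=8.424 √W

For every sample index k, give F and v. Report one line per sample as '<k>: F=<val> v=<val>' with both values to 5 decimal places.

k=0: u−w=-10.86000, u+w=5.98800; √(b/2)=0.38341, √(2b)=0.76681; F=0.38341×(-10.86)=-4.16379, v=5.98800/0.76681=7.80896

0: F=-4.16379 v=7.80896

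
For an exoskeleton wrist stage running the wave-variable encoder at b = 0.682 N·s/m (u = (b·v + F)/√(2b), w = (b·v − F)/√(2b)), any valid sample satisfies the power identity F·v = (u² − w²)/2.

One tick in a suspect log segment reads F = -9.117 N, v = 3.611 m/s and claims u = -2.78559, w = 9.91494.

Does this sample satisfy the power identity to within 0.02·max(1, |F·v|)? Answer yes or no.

no

F·v = (-9.117)×3.611 = -32.92149 W.
(u² − w²)/2 = (7.75951 − 98.30604)/2 = -45.27326 W.
|Δ| = 12.35177;  2% of max(1, |F·v|) = 0.65843.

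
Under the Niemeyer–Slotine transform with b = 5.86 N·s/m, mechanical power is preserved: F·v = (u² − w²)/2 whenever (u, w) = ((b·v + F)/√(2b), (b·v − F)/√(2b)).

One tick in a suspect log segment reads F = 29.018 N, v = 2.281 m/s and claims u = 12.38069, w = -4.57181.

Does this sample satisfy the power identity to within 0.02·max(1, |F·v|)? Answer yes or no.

F·v = 29.018×2.281 = 66.19006 W.
(u² − w²)/2 = (153.28148 − 20.90145)/2 = 66.19002 W.
|Δ| = 0.00004;  2% of max(1, |F·v|) = 1.32380.

yes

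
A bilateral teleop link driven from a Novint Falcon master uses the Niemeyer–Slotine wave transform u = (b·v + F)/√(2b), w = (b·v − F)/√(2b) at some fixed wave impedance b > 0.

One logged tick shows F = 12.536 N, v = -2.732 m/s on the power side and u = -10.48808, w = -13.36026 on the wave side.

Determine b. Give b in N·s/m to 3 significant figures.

u + w = -23.84834;  u + w = √(2b)·v, so √(2b) = -23.84834/(-2.732) = 8.72926.
b = (√(2b))²/2 = 76.19999/2 = 38.10000.
(Check via u − w = 2F/√(2b): u − w = 2.87218, 2F/√(2b) = 2.87218.)

b = 38.1 N·s/m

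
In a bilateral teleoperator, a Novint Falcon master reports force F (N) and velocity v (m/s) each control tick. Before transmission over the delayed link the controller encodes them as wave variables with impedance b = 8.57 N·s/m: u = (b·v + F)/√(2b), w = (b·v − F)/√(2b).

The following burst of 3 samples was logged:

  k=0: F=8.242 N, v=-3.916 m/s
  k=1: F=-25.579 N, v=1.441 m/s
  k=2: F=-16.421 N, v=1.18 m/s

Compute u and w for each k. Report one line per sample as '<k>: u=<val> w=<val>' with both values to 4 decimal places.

0: u=-6.1154 w=-10.0970
1: u=-3.1955 w=9.1613
2: u=-1.5238 w=6.4090

k=0: b·v=8.57×(-3.916)=-33.5601; √(2b)=4.1400; u=(-33.5601+8.242)/4.1400=-6.1154, w=(-33.5601−8.242)/4.1400=-10.0970
k=1: b·v=8.57×1.441=12.3494; √(2b)=4.1400; u=(12.3494+(-25.579))/4.1400=-3.1955, w=(12.3494−(-25.579))/4.1400=9.1613
k=2: b·v=8.57×1.18=10.1126; √(2b)=4.1400; u=(10.1126+(-16.421))/4.1400=-1.5238, w=(10.1126−(-16.421))/4.1400=6.4090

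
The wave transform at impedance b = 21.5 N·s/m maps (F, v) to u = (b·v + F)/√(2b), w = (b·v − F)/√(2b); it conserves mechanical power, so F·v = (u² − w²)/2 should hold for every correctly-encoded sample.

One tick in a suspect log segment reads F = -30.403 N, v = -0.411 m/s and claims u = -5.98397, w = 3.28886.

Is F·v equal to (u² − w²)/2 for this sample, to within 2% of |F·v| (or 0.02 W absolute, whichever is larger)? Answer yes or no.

yes

F·v = (-30.403)×(-0.411) = 12.49563 W.
(u² − w²)/2 = (35.80790 − 10.81660)/2 = 12.49565 W.
|Δ| = 0.00002;  2% of max(1, |F·v|) = 0.24991.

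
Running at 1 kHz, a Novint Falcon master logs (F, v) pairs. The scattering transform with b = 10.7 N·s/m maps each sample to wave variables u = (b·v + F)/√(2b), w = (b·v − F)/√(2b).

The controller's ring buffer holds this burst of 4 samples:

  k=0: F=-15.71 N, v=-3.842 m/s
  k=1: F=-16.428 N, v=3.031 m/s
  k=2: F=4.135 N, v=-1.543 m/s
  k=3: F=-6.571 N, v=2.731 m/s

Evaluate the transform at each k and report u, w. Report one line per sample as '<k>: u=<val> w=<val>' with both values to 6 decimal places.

k=0: b·v=10.7×(-3.842)=-41.109400; √(2b)=4.626013; u=(-41.109400+(-15.71))/4.626013=-12.282584, w=(-41.109400−(-15.71))/4.626013=-5.490559
k=1: b·v=10.7×3.031=32.431700; √(2b)=4.626013; u=(32.431700+(-16.428))/4.626013=3.459501, w=(32.431700−(-16.428))/4.626013=10.561945
k=2: b·v=10.7×(-1.543)=-16.510100; √(2b)=4.626013; u=(-16.510100+4.135)/4.626013=-2.675111, w=(-16.510100−4.135)/4.626013=-4.462828
k=3: b·v=10.7×2.731=29.221700; √(2b)=4.626013; u=(29.221700+(-6.571))/4.626013=4.896376, w=(29.221700−(-6.571))/4.626013=7.737267

0: u=-12.282584 w=-5.490559
1: u=3.459501 w=10.561945
2: u=-2.675111 w=-4.462828
3: u=4.896376 w=7.737267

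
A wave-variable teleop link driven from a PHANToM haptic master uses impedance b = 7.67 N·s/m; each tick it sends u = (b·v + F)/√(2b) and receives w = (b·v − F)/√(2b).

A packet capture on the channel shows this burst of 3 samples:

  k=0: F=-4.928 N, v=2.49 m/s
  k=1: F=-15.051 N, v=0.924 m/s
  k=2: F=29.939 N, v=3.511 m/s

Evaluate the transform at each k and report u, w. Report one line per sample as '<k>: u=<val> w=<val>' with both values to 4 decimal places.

k=0: b·v=7.67×2.49=19.0983; √(2b)=3.9166; u=(19.0983+(-4.928))/3.9166=3.6180, w=(19.0983−(-4.928))/3.9166=6.1344
k=1: b·v=7.67×0.924=7.0871; √(2b)=3.9166; u=(7.0871+(-15.051))/3.9166=-2.0334, w=(7.0871−(-15.051))/3.9166=5.6523
k=2: b·v=7.67×3.511=26.9294; √(2b)=3.9166; u=(26.9294+29.939)/3.9166=14.5197, w=(26.9294−29.939)/3.9166=-0.7684

0: u=3.6180 w=6.1344
1: u=-2.0334 w=5.6523
2: u=14.5197 w=-0.7684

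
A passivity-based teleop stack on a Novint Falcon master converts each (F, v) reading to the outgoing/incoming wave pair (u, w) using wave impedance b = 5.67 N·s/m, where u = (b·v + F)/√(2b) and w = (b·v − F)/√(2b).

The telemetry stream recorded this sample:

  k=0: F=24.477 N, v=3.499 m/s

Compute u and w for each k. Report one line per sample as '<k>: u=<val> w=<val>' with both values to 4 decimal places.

k=0: b·v=5.67×3.499=19.8393; √(2b)=3.3675; u=(19.8393+24.477)/3.3675=13.1600, w=(19.8393−24.477)/3.3675=-1.3772

0: u=13.1600 w=-1.3772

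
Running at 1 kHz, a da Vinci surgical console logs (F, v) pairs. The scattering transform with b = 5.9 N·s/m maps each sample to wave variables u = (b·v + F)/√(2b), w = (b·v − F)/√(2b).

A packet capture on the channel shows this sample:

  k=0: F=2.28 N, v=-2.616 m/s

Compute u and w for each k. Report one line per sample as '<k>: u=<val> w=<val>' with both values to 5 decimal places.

0: u=-3.82939 w=-5.15686

k=0: b·v=5.9×(-2.616)=-15.43440; √(2b)=3.43511; u=(-15.43440+2.28)/3.43511=-3.82939, w=(-15.43440−2.28)/3.43511=-5.15686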